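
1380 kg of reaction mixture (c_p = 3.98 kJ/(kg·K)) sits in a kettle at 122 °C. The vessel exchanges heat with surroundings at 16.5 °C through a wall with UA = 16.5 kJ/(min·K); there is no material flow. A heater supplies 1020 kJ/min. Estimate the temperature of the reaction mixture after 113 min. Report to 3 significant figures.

109 °C

Lumped-capacitance energy balance: M c_p dT/dt = UA(T_amb − T) + Q̇.
dT/dt = (T_ss − T)/τ with T_ss = T_amb + Q̇/UA = 16.5 + 1020/16.5 = 78.318 °C, τ = M c_p/UA = 1380·3.98/16.5 = 332.87 min.
Integrating: T(t) = T_ss + (T₀ − T_ss) e^(−t/τ).
T(113) = 78.318 + (43.682)·0.71215 = 109.43 °C.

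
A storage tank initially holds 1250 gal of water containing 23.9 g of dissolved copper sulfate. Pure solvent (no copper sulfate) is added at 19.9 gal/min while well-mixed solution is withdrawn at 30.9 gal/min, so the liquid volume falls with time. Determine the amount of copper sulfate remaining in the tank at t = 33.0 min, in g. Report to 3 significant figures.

Total volume: dV/dt = Q_in − Q_out = -11.000 gal/min, so V(t) = 1250 − 11.000 t and V(33.0) = 887.00 gal.
No copper sulfate enters, so dm/dt = −Q_out · (m/V).
Separate: dm/m = −Q_out dt/V(t) ⇒ ln(m/m₀) = −(Q_out/(Q_in−Q_out)) ln(V/V₀).
m = m₀ (V₀/V)^(Q_out/(Q_in−Q_out)) = 23.9 × (1250/887.00)^(-2.8091) = 9.1176 g.

9.12 g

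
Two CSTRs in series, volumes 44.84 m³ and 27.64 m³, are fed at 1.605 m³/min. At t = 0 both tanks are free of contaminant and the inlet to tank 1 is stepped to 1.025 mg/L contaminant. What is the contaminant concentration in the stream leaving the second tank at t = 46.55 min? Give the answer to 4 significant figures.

Each tank obeys Vᵢ dCᵢ/dt = Q(Cᵢ₋₁ − Cᵢ), so τᵢ = Vᵢ/Q.
τ₁ = 44.84/1.605 = 27.9377 min; τ₂ = 27.64/1.605 = 17.2212 min.
Solving the cascade with C₁(0)=C₂(0)=0 gives C₂(t) = C_in[1 − (τ₁ e^(−t/τ₁) − τ₂ e^(−t/τ₂))/(τ₁ − τ₂)].
At t = 46.55: e^(−t/τ₁) = 0.188962, e^(−t/τ₂) = 0.0669998.
C₂ = 1.025·[1 − (27.9377·0.188962 − 17.2212·0.0669998)/(10.7165)] = 1.025·0.615047 = 0.630423 mg/L.

0.6304 mg/L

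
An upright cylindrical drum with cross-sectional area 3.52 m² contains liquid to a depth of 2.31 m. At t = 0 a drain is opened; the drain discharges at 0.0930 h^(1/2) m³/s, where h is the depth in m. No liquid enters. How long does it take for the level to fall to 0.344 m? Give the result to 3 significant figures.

70.7 s

Accumulation of liquid (constant cross-section A): A dh/dt = −0.0930 √h.
∫ h^(−1/2) dh = −(0.0930/A) ∫ dt, giving 2√h = 2√h₀ − (0.0930/A) t.
t = 2A(√h₀ − √h)/0.0930 = 2·3.52·(√2.31 − √0.344)/0.0930
  = 7.0400 × (1.5199 − 0.58652) / 0.0930 = 70.654 s.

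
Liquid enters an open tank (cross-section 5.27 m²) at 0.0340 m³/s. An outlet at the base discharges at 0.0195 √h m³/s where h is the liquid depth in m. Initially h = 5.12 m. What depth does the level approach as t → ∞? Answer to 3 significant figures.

Mass balance (ρ constant): A dh/dt = Q_in − 0.0195 √h. At steady state dh/dt = 0:
Q_in = 0.0195 √h_ss ⇒ √h_ss = 0.0340/0.0195 = 1.7436.
h_ss = 1.7436² = 3.0401 m. (Since h₀ = 5.12 m > h_ss, the level will fall toward this value.)

3.04 m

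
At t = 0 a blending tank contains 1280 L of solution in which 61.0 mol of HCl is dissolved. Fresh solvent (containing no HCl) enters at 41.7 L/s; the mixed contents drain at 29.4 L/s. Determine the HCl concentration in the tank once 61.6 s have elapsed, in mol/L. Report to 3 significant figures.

Let m(t) be the amount of HCl. Volume: V(t) = V₀ + (Q_in − Q_out) t = 1280 + 12.300 t; V(61.6) = 2037.7 L.
No HCl enters, so dm/dt = −Q_out · (m/V).
Separate: dm/m = −Q_out dt/V(t) ⇒ ln(m/m₀) = −(Q_out/(Q_in−Q_out)) ln(V/V₀).
m = m₀ (V₀/V)^(Q_out/(Q_in−Q_out)) = 61.0 × (1280/2037.7)^(2.3902) = 20.076 mol.
C = m/V = 20.076/2037.7 = 0.0098524 mol/L.

0.00985 mol/L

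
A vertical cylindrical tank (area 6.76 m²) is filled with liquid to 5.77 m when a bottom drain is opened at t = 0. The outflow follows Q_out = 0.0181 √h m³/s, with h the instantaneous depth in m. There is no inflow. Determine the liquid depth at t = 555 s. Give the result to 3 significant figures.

A dh/dt = −Q_out = −0.0181 √h.
This is separable: 2 d(√h)/dt = −0.0181/A, so √h = √h₀ − (0.0181/(2A)) t.
√h = √5.77 − 0.0181·555/(2·6.76) = 2.4021 − 0.74301 = 1.6591.
h = 1.6591² = 2.7525 m.

2.75 m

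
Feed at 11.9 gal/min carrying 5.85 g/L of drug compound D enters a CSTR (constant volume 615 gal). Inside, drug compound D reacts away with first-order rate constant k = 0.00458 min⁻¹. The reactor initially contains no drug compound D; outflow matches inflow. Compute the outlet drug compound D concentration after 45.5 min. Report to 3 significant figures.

3.14 g/L

V dC/dt = Q(C_in − C) − k V C.
dC/dt = (Q/V) C_in − (Q/V + k) C; effective rate a = Q/V + k = 0.019350 + 0.00458 = 0.023930 min⁻¹.
C_ss = Q C_in/(Q + kV) = 4.7303 g/L; C(t) = C_ss + (C₀ − C_ss) e^(−a t).
C(45.5) = 4.7303 + (-4.7303)·e^(−0.023930·45.5) = 4.7303 + (-4.7303)·0.33662 = 3.1380 g/L.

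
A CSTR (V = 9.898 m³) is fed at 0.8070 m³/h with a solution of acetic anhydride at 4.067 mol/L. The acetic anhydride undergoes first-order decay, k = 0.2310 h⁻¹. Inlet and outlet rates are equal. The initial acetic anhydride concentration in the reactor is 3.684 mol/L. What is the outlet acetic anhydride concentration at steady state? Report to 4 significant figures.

Accumulation = in − out − consumed: V dC/dt = Q C_in − Q C − k V C.
At steady state: 0 = Q C_in − (Q + kV) C_ss, so C_ss = Q C_in/(Q + kV).
C_ss = 0.8070·4.067/(0.8070 + 0.2310·9.898) = 3.28207/3.09344 = 1.06098 mol/L.

1.061 mol/L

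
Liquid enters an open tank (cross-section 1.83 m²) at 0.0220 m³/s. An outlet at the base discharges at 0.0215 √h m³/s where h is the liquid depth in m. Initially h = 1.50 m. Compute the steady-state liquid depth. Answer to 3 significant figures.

Unsteady balance on liquid volume: A dh/dt = Q_in − 0.0215 √h. At steady state dh/dt = 0:
Q_in = 0.0215 √h_ss ⇒ √h_ss = 0.0220/0.0215 = 1.0233.
h_ss = 1.0233² = 1.0471 m. (Since h₀ = 1.50 m > h_ss, the level will fall toward this value.)

1.05 m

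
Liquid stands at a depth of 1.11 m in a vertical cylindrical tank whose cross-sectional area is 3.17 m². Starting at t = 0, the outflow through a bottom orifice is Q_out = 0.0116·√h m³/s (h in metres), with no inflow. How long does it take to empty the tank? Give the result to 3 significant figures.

With no inflow, A dh/dt = −0.0116 √h.
∫ h^(−1/2) dh = −(0.0116/A) ∫ dt, giving 2√h = 2√h₀ − (0.0116/A) t.
Set h = 0: 2√h₀ = (0.0116/A) t_empty ⇒ t_empty = 2A√h₀/0.0116.
t_empty = 2·3.17·√1.11/0.0116 = 6.3400·1.0536/0.0116 = 575.83 s.

576 s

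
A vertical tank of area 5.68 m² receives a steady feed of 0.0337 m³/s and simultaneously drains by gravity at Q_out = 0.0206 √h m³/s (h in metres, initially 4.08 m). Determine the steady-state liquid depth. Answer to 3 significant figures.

2.68 m

A dh/dt = Q_in − 0.0206 √h. Steady state requires inflow = outflow:
Q_in = 0.0206 √h_ss ⇒ √h_ss = 0.0337/0.0206 = 1.6359.
h_ss = 1.6359² = 2.6762 m. (Since h₀ = 4.08 m > h_ss, the level will fall toward this value.)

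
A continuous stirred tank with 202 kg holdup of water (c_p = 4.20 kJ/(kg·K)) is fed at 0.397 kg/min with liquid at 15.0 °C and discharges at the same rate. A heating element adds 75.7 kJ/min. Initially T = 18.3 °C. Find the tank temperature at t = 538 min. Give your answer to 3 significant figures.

M c_p dT/dt = ṁ c_p (T_in − T) + Q̇.
τ = M/ṁ = 508.82 min; T_ss = T_in + Q̇/(ṁ c_p) = 15.0 + 75.7/(0.397·4.20) = 60.400 °C.
This is linear first-order; T(t) = T_ss + (T₀ − T_ss) e^(−t/τ).
T(538) = 60.400 + (-42.100)·e^(−538/508.82) = 60.400 + (-42.100)·0.34737 = 45.776 °C.

45.8 °C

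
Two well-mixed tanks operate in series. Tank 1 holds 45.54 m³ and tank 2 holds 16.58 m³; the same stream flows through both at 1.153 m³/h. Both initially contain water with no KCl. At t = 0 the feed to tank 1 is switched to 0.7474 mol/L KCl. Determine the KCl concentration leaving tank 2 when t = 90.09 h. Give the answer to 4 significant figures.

0.6281 mol/L

Each tank obeys Vᵢ dCᵢ/dt = Q(Cᵢ₋₁ − Cᵢ), so τᵢ = Vᵢ/Q.
τ₁ = 45.54/1.153 = 39.4970 h; τ₂ = 16.58/1.153 = 14.3799 h.
Solving the cascade with C₁(0)=C₂(0)=0 gives C₂(t) = C_in[1 − (τ₁ e^(−t/τ₁) − τ₂ e^(−t/τ₂))/(τ₁ − τ₂)].
At t = 90.09: e^(−t/τ₁) = 0.102189, e^(−t/τ₂) = 0.00190171.
C₂ = 0.7474·[1 − (39.4970·0.102189 − 14.3799·0.00190171)/(25.1171)] = 0.7474·0.840396 = 0.628112 mol/L.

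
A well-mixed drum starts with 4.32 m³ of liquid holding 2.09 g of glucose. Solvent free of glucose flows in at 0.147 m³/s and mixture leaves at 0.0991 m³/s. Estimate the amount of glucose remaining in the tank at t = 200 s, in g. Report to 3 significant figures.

Total volume: dV/dt = Q_in − Q_out = 0.047900 m³/s, so V(t) = 4.32 + 0.047900 t and V(200) = 13.900 m³.
Solute balance: dm/dt = 0 − Q_out C = −Q_out m/V(t).
dm/m = −Q_out dt/(V₀ + 0.047900 t); integrating gives ln(m/m₀) = −(Q_out/(Q_in−Q_out)) ln(V/V₀).
m = m₀ (V₀/V)^(Q_out/(Q_in−Q_out)) = 2.09 × (4.32/13.900)^(2.0689) = 0.18626 g.

0.186 g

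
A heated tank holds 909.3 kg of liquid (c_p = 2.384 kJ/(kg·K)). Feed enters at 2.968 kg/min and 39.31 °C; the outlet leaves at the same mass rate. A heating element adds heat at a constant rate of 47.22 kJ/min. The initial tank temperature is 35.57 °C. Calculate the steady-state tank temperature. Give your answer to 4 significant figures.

M c_p dT/dt = ṁ c_p (T_in − T) + Q̇.
At steady state dT/dt = 0 ⇒ T_ss = T_in + Q̇/(ṁ c_p) = 39.31 + 47.22/(2.968·2.384) = 45.9835 °C.

45.98 °C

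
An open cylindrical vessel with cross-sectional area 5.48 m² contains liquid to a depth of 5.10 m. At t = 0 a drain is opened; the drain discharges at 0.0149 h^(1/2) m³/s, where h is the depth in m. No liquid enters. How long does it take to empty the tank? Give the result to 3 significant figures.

With no inflow, A dh/dt = −0.0149 √h.
This is separable: 2 d(√h)/dt = −0.0149/A, so √h = √h₀ − (0.0149/(2A)) t.
Tank is empty when √h = 0: t_empty = 2A√h₀/0.0149.
t_empty = 2·5.48·√5.10/0.0149 = 10.960·2.2583/0.0149 = 1661.2 s.

1660 s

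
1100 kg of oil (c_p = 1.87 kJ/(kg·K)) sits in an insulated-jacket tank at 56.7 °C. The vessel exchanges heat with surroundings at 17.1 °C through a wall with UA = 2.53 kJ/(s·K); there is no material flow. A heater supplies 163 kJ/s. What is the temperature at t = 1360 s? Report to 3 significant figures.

M c_p dT/dt = −UA(T − T_amb) + Q̇.
dT/dt = (T_ss − T)/τ with T_ss = T_amb + Q̇/UA = 17.1 + 163/2.53 = 81.527 °C, τ = M c_p/UA = 1100·1.87/2.53 = 813.04 s.
This is linear first-order; T(t) = T_ss + (T₀ − T_ss) e^(−t/τ).
T(1360) = 81.527 + (-24.827)·0.18773 = 76.866 °C.

76.9 °C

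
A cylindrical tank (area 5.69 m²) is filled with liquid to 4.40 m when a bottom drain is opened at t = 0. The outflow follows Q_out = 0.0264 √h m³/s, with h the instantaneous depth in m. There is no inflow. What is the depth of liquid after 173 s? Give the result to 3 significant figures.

With no inflow, A dh/dt = −0.0264 √h.
∫ h^(−1/2) dh = −(0.0264/A) ∫ dt, giving 2√h = 2√h₀ − (0.0264/A) t.
√h = √4.40 − 0.0264·173/(2·5.69) = 2.0976 − 0.40134 = 1.6963.
h = 1.6963² = 2.8774 m.

2.88 m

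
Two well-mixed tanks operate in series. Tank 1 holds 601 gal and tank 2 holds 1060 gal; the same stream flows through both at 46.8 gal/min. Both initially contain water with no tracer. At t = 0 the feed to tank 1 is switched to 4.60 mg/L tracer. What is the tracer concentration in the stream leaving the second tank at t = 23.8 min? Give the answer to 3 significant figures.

1.83 mg/L

Time constants: τᵢ = Vᵢ/Q for each well-mixed tank.
τ₁ = 601/46.8 = 12.842 min; τ₂ = 1060/46.8 = 22.650 min.
Tank 1: C₁ = C_in(1 − e^(−t/τ₁)). Tank 2 (τ₁ ≠ τ₂): C₂ = C_in[1 − (τ₁ e^(−t/τ₁) − τ₂ e^(−t/τ₂))/(τ₁ − τ₂)].
At t = 23.8: e^(−t/τ₁) = 0.15672, e^(−t/τ₂) = 0.34966.
C₂ = 4.60·[1 − (12.842·0.15672 − 22.650·0.34966)/(-9.8077)] = 4.60·0.39771 = 1.8294 mg/L.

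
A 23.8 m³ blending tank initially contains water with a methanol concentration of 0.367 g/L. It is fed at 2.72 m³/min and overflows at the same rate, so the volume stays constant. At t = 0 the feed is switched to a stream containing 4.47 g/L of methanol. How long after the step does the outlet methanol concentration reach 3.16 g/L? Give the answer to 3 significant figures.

9.99 min

Species balance: V dC/dt = Q(C_in − C) ⇒ τ = V/Q = 8.7500 min.
C(t) = C_in + (C₀ − C_in) e^(−t/τ). Set C = 3.16 and solve for t:
e^(−t/τ) = (C − C_in)/(C₀ − C_in) = (3.16 − 4.47)/(0.367 − 4.47) = 0.31928
t = −τ ln(…) = 8.7500 × 1.1417 = 9.9898 min.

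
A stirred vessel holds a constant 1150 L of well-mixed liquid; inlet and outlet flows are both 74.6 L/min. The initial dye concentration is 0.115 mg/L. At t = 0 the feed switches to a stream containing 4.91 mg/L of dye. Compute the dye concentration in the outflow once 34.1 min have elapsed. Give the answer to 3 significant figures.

Accumulation = in − out for the solute gives V dC/dt = Q(C_in − C).
So dC/dt = (C_in − C)/τ with τ = V/Q = 1150/74.6 = 15.416 min.
Integrating: C(t) = C_in + (C₀ − C_in) e^(−t/τ).
C(34.1) = 4.91 + (0.115 − 4.91)·e^(−34.1/15.416) = 4.91 + (-4.7950)·0.10948 = 4.3851 mg/L.

4.39 mg/L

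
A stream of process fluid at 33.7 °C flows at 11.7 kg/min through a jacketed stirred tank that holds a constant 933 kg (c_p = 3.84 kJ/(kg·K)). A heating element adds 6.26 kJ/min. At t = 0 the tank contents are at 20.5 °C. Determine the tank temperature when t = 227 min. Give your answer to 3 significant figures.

M c_p dT/dt = ṁ c_p (T_in − T) + Q̇.
τ = M/ṁ = 79.744 min; T_ss = T_in + Q̇/(ṁ c_p) = 33.7 + 6.26/(11.7·3.84) = 33.839 °C.
Solution: T(t) = T_ss + (T₀ − T_ss) e^(−t/τ).
T(227) = 33.839 + (-13.339)·e^(−227/79.744) = 33.839 + (-13.339)·0.058040 = 33.065 °C.

33.1 °C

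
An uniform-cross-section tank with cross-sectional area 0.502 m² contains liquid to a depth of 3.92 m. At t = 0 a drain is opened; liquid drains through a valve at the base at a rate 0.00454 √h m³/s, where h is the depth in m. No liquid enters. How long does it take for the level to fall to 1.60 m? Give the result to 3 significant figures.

158 s

Unsteady balance on liquid volume: A dh/dt = −0.00454 √h.
Separate and integrate: 2(√h − √h₀) = −(0.00454/A) t.
t = 2A(√h₀ − √h)/0.00454 = 2·0.502·(√3.92 − √1.60)/0.00454
  = 1.0040 × (1.9799 − 1.2649) / 0.00454 = 158.12 s.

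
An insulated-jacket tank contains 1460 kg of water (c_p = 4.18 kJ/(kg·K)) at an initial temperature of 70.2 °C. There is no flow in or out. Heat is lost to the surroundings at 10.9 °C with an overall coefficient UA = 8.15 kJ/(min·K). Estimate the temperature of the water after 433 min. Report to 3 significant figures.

44.2 °C

Heat balance on the well-mixed liquid: M c_p dT/dt = −UA(T − T_amb).
dT/dt = (T_ss − T)/τ with T_ss = T_amb = 10.900 °C, τ = M c_p/UA = 1460·4.18/8.15 = 748.81 min.
Solution: T(t) = T_ss + (T₀ − T_ss) e^(−t/τ).
T(433) = 10.900 + (59.300)·0.56088 = 44.160 °C.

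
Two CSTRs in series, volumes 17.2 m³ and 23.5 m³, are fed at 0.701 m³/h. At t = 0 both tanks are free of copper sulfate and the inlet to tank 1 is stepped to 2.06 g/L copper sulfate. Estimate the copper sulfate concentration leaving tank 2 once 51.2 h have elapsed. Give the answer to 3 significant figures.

Each tank obeys Vᵢ dCᵢ/dt = Q(Cᵢ₋₁ − Cᵢ), so τᵢ = Vᵢ/Q.
τ₁ = 17.2/0.701 = 24.536 h; τ₂ = 23.5/0.701 = 33.524 h.
Solving the cascade with C₁(0)=C₂(0)=0 gives C₂(t) = C_in[1 − (τ₁ e^(−t/τ₁) − τ₂ e^(−t/τ₂))/(τ₁ − τ₂)].
At t = 51.2: e^(−t/τ₁) = 0.12410, e^(−t/τ₂) = 0.21712.
C₂ = 2.06·[1 − (24.536·0.12410 − 33.524·0.21712)/(-8.9872)] = 2.06·0.52889 = 1.0895 g/L.

1.09 g/L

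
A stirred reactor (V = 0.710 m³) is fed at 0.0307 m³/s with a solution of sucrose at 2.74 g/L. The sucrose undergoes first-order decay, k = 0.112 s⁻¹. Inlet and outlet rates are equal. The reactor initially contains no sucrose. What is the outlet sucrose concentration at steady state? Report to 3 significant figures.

Species balance: V dC/dt = Q C_in − Q C − k V C.
Steady state (dC/dt = 0): C_ss = Q C_in/(Q + kV) = C_in/(1 + kV/Q).
C_ss = 0.0307·2.74/(0.0307 + 0.112·0.710) = 0.084118/0.11022 = 0.76318 g/L.

0.763 g/L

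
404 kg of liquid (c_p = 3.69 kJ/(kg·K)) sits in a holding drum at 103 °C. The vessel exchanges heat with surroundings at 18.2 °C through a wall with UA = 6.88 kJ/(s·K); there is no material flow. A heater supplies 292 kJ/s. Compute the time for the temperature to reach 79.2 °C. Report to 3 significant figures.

Lumped-capacitance energy balance: M c_p dT/dt = UA(T_amb − T) + Q̇.
τ = M c_p/UA = 216.68 s; T_ss = T_amb + Q̇/UA = 18.2 + 292/6.88 = 60.642 °C.
T(t) = T_ss + (T₀ − T_ss)e^(−t/τ); set T = 79.2:
t = −τ ln[(T − T_ss)/(T₀ − T_ss)] = −216.68 · ln(0.43812) = 178.82 s.

179 s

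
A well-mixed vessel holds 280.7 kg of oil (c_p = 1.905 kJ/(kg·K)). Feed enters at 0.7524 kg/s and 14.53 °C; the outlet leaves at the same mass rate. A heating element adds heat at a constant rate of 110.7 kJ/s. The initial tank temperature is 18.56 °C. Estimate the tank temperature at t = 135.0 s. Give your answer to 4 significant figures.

40.79 °C

M c_p dT/dt = ṁ c_p (T_in − T) + Q̇.
τ = M/ṁ = 373.073 s; T_ss = T_in + Q̇/(ṁ c_p) = 14.53 + 110.7/(0.7524·1.905) = 91.7632 °C.
Solution: T(t) = T_ss + (T₀ − T_ss) e^(−t/τ).
T(135.0) = 91.7632 + (-73.2032)·e^(−135.0/373.073) = 91.7632 + (-73.2032)·0.696380 = 40.7859 °C.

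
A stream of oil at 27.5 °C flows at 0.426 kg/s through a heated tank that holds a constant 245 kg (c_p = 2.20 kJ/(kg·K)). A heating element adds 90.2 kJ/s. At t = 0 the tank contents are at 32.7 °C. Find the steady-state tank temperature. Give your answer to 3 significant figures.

Heat balance on the well-mixed liquid: M c_p dT/dt = ṁ c_p (T_in − T) + 90.2.
At steady state dT/dt = 0 ⇒ T_ss = T_in + Q̇/(ṁ c_p) = 27.5 + 90.2/(0.426·2.20) = 123.74 °C.

124 °C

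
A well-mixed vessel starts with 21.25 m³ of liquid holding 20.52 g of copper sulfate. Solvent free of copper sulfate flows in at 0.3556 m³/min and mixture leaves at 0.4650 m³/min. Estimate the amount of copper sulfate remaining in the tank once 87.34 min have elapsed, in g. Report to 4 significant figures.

1.621 g

Total volume: dV/dt = Q_in − Q_out = -0.109400 m³/min, so V(t) = 21.25 − 0.109400 t and V(87.34) = 11.6950 m³.
No copper sulfate enters, so dm/dt = −Q_out · (m/V).
dm/m = −Q_out dt/(V₀ − 0.109400 t); integrating gives ln(m/m₀) = −(Q_out/(Q_in−Q_out)) ln(V/V₀).
m = m₀ (V₀/V)^(Q_out/(Q_in−Q_out)) = 20.52 × (21.25/11.6950)^(-4.25046) = 1.62101 g.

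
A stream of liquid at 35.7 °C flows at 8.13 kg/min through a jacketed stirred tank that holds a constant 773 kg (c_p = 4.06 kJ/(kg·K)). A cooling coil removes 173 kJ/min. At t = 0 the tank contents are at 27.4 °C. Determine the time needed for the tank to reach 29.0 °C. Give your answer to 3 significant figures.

70.4 min

Energy balance: M c_p dT/dt = ṁ c_p (T_in − T) − 173.
τ = M/ṁ = 95.080 min; T_ss = T_in − Q̇/(ṁ c_p) = 30.459 °C.
T(t) = T_ss + (T₀ − T_ss) e^(−t/τ). Set T = 29.0:
e^(−t/τ) = (29.0 − 30.459)/(27.4 − 30.459) = 0.47692
t = −95.080 · ln(0.47692) = 70.398 min.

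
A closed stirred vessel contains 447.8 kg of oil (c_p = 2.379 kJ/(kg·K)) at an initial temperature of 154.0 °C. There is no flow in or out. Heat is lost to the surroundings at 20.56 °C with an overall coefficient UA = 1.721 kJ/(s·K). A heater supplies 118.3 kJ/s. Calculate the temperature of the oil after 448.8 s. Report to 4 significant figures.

120.6 °C

M c_p dT/dt = −UA(T − T_amb) + Q̇.
dT/dt = (T_ss − T)/τ with T_ss = T_amb + Q̇/UA = 20.56 + 118.3/1.721 = 89.2991 °C, τ = M c_p/UA = 447.8·2.379/1.721 = 619.010 s.
Integrating: T(t) = T_ss + (T₀ − T_ss) e^(−t/τ).
T(448.8) = 89.2991 + (64.7009)·0.484311 = 120.634 °C.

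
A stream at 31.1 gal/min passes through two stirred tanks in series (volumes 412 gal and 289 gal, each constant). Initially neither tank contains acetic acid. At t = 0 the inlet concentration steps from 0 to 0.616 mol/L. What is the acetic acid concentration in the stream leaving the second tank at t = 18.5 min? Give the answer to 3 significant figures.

0.303 mol/L

Time constants: τᵢ = Vᵢ/Q for each well-mixed tank.
τ₁ = 412/31.1 = 13.248 min; τ₂ = 289/31.1 = 9.2926 min.
Tank 1: C₁ = C_in(1 − e^(−t/τ₁)). Tank 2 (τ₁ ≠ τ₂): C₂ = C_in[1 − (τ₁ e^(−t/τ₁) − τ₂ e^(−t/τ₂))/(τ₁ − τ₂)].
At t = 18.5: e^(−t/τ₁) = 0.24747, e^(−t/τ₂) = 0.13658.
C₂ = 0.616·[1 − (13.248·0.24747 − 9.2926·0.13658)/(3.9550)] = 0.616·0.49200 = 0.30307 mol/L.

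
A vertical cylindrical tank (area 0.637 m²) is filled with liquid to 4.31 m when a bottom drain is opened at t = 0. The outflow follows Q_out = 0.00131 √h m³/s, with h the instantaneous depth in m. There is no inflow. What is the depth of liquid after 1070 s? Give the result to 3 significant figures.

A dh/dt = −Q_out = −0.00131 √h.
∫ h^(−1/2) dh = −(0.00131/A) ∫ dt, giving 2√h = 2√h₀ − (0.00131/A) t.
√h = √4.31 − 0.00131·1070/(2·0.637) = 2.0761 − 1.1002 = 0.97582.
h = 0.97582² = 0.95222 m.

0.952 m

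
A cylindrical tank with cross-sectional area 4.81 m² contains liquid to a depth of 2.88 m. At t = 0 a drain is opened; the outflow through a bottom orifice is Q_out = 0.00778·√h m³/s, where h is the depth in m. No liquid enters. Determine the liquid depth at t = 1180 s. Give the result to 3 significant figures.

0.552 m

A dh/dt = −Q_out = −0.00778 √h.
Separate and integrate: 2(√h − √h₀) = −(0.00778/A) t.
√h = √2.88 − 0.00778·1180/(2·4.81) = 1.6971 − 0.95430 = 0.74275.
h = 0.74275² = 0.55168 m.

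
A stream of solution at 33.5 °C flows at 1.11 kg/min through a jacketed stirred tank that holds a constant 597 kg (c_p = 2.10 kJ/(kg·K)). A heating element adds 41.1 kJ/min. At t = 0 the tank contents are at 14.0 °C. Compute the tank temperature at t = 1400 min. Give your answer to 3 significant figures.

48.4 °C

Energy balance: M c_p dT/dt = ṁ c_p (T_in − T) + 41.1.
τ = M/ṁ = 537.84 min; T_ss = T_in + Q̇/(ṁ c_p) = 33.5 + 41.1/(1.11·2.10) = 51.132 °C.
Integrating: T(t) = T_ss + (T₀ − T_ss) e^(−t/τ).
T(1400) = 51.132 + (-37.132)·e^(−1400/537.84) = 51.132 + (-37.132)·0.074050 = 48.382 °C.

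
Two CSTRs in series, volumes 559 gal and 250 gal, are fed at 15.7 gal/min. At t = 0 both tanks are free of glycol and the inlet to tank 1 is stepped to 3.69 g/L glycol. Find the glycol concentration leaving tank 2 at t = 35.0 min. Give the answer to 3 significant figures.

Species balance on tank i: dCᵢ/dt = (Cᵢ₋₁ − Cᵢ)/τᵢ with τᵢ = Vᵢ/Q.
τ₁ = 559/15.7 = 35.605 min; τ₂ = 250/15.7 = 15.924 min.
Solving the cascade with C₁(0)=C₂(0)=0 gives C₂(t) = C_in[1 − (τ₁ e^(−t/τ₁) − τ₂ e^(−t/τ₂))/(τ₁ − τ₂)].
At t = 35.0: e^(−t/τ₁) = 0.37418, e^(−t/τ₂) = 0.11102.
C₂ = 3.69·[1 − (35.605·0.37418 − 15.924·0.11102)/(19.682)] = 3.69·0.41290 = 1.5236 g/L.

1.52 g/L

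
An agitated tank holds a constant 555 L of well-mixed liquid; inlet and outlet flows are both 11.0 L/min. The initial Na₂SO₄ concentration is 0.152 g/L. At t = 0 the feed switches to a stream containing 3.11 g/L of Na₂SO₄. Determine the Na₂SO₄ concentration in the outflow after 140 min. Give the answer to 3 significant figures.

Species balance on the tank: V dC/dt = Q(C_in − C).
So dC/dt = (C_in − C)/τ with τ = V/Q = 555/11.0 = 50.455 min.
This is linear first-order; C(t) = C_in + (C₀ − C_in) e^(−t/τ).
C(140) = 3.11 + (0.152 − 3.11)·e^(−140/50.455) = 3.11 + (-2.9580)·0.062364 = 2.9255 g/L.

2.93 g/L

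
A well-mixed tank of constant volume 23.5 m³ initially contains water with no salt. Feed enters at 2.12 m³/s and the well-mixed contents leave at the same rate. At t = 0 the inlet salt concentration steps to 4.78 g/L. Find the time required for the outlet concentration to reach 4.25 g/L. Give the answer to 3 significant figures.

Species balance: V dC/dt = Q(C_in − C) ⇒ τ = V/Q = 11.085 s.
C(t) = C_in + (C₀ − C_in) e^(−t/τ). Set C = 4.25 and solve for t:
e^(−t/τ) = (C − C_in)/(C₀ − C_in) = (4.25 − 4.78)/(0 − 4.78) = 0.11088
t = −τ ln(…) = 11.085 × 2.1993 = 24.379 s.

24.4 s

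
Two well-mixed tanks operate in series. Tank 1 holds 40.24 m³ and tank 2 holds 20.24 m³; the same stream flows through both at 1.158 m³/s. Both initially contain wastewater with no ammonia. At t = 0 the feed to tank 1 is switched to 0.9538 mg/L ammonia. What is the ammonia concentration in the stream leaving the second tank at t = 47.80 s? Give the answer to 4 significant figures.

0.5315 mg/L

Each tank obeys Vᵢ dCᵢ/dt = Q(Cᵢ₋₁ − Cᵢ), so τᵢ = Vᵢ/Q.
τ₁ = 40.24/1.158 = 34.7496 s; τ₂ = 20.24/1.158 = 17.4784 s.
Solving the cascade with C₁(0)=C₂(0)=0 gives C₂(t) = C_in[1 − (τ₁ e^(−t/τ₁) − τ₂ e^(−t/τ₂))/(τ₁ − τ₂)].
At t = 47.80: e^(−t/τ₁) = 0.252699, e^(−t/τ₂) = 0.0649068.
C₂ = 0.9538·[1 − (34.7496·0.252699 − 17.4784·0.0649068)/(17.2712)] = 0.9538·0.557256 = 0.531510 mg/L.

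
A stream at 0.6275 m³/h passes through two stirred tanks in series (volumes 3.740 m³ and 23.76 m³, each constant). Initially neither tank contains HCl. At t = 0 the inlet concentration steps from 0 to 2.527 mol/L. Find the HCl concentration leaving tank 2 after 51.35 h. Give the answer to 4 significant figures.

1.754 mol/L

Time constants: τᵢ = Vᵢ/Q for each well-mixed tank.
τ₁ = 3.740/0.6275 = 5.96016 h; τ₂ = 23.76/0.6275 = 37.8645 h.
Tank 1: C₁ = C_in(1 − e^(−t/τ₁)). Tank 2 (τ₁ ≠ τ₂): C₂ = C_in[1 − (τ₁ e^(−t/τ₁) − τ₂ e^(−t/τ₂))/(τ₁ − τ₂)].
At t = 51.35: e^(−t/τ₁) = 0.000181267, e^(−t/τ₂) = 0.257651.
C₂ = 2.527·[1 − (5.96016·0.000181267 − 37.8645·0.257651)/(-31.9044)] = 2.527·0.694250 = 1.75437 mol/L.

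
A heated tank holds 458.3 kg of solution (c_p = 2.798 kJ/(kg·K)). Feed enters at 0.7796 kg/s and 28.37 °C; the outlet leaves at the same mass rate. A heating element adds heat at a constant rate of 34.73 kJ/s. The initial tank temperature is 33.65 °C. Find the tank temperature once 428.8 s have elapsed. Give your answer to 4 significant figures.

39.16 °C

M c_p dT/dt = ṁ c_p (T_in − T) + Q̇.
Rearrange: dT/dt = (T_ss − T)/τ with τ = M/ṁ = 587.866 s and T_ss = T_in + Q̇/(ṁ c_p) = 44.2915 °C.
T approaches T_ss exponentially: T(t) = T_ss + (T₀ − T_ss) e^(−t/τ).
T(428.8) = 44.2915 + (-10.6415)·e^(−428.8/587.866) = 44.2915 + (-10.6415)·0.482189 = 39.1603 °C.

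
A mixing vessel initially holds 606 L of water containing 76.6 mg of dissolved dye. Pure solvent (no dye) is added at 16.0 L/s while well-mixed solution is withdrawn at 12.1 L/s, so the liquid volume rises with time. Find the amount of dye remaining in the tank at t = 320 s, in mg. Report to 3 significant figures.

2.39 mg

Total volume: dV/dt = Q_in − Q_out = 3.9000 L/s, so V(t) = 606 + 3.9000 t and V(320) = 1854.0 L.
Solute balance: dm/dt = 0 − Q_out C = −Q_out m/V(t).
Separate: dm/m = −Q_out dt/V(t) ⇒ ln(m/m₀) = −(Q_out/(Q_in−Q_out)) ln(V/V₀).
m = m₀ (V₀/V)^(Q_out/(Q_in−Q_out)) = 76.6 × (606/1854.0)^(3.1026) = 2.3851 mg.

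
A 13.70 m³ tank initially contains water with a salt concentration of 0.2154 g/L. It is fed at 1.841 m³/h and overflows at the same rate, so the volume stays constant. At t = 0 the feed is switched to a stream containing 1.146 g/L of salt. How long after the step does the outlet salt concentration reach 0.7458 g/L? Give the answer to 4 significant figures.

6.280 h

Accumulation = in − out for the solute gives V dC/dt = Q(C_in − C), so τ = V/Q = 7.44161 h.
C(t) = C_in + (C₀ − C_in) e^(−t/τ). Set C = 0.7458 and solve for t:
e^(−t/τ) = (C − C_in)/(C₀ − C_in) = (0.7458 − 1.146)/(0.2154 − 1.146) = 0.430045
t = −τ ln(…) = 7.44161 × 0.843865 = 6.27971 h.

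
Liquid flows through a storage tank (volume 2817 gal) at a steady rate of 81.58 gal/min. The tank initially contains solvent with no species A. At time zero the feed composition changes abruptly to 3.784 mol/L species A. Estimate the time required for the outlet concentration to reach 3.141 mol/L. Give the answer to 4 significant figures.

61.20 min

Species balance: V dC/dt = Q(C_in − C) ⇒ τ = V/Q = 34.5305 min.
C(t) = C_in + (C₀ − C_in) e^(−t/τ). Set C = 3.141 and solve for t:
e^(−t/τ) = (C − C_in)/(C₀ − C_in) = (3.141 − 3.784)/(0 − 3.784) = 0.169926
t = −τ ln(…) = 34.5305 × 1.77239 = 61.2016 min.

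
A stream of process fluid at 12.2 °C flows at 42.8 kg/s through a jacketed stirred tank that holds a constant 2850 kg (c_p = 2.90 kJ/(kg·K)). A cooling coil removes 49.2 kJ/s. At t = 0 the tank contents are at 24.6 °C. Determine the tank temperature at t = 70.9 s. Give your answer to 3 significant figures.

Unsteady energy balance on the tank contents: M c_p dT/dt = ṁ c_p (T_in − T) − 49.2.
Rearrange: dT/dt = (T_ss − T)/τ with τ = M/ṁ = 66.589 s and T_ss = T_in − Q̇/(ṁ c_p) = 11.804 °C.
Solution: T(t) = T_ss + (T₀ − T_ss) e^(−t/τ).
T(70.9) = 11.804 + (12.796)·e^(−70.9/66.589) = 11.804 + (12.796)·0.34482 = 16.216 °C.

16.2 °C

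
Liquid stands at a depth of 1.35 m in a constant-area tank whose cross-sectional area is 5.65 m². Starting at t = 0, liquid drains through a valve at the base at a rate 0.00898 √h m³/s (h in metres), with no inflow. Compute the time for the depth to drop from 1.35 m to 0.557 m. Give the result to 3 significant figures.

With no inflow, A dh/dt = −0.00898 √h.
Separate and integrate: 2(√h − √h₀) = −(0.00898/A) t.
t = 2A(√h₀ − √h)/0.00898 = 2·5.65·(√1.35 − √0.557)/0.00898
  = 11.300 × (1.1619 − 0.74632) / 0.00898 = 522.93 s.

523 s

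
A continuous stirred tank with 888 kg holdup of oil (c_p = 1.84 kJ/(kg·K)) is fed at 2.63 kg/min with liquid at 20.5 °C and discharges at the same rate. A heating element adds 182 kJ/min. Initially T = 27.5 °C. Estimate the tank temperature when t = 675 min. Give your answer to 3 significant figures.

54.0 °C

Energy balance: M c_p dT/dt = ṁ c_p (T_in − T) + 182.
Rearrange: dT/dt = (T_ss − T)/τ with τ = M/ṁ = 337.64 min and T_ss = T_in + Q̇/(ṁ c_p) = 58.110 °C.
This is linear first-order; T(t) = T_ss + (T₀ − T_ss) e^(−t/τ).
T(675) = 58.110 + (-30.610)·e^(−675/337.64) = 58.110 + (-30.610)·0.13545 = 53.963 °C.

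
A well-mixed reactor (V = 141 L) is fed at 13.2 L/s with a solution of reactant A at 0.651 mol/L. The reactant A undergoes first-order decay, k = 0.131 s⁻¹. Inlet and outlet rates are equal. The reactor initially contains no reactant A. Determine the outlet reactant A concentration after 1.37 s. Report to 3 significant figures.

0.0719 mol/L

Species balance: V dC/dt = Q C_in − Q C − k V C.
dC/dt = (Q/V) C_in − (Q/V + k) C; effective rate a = Q/V + k = 0.093617 + 0.131 = 0.22462 s⁻¹.
C_ss = Q C_in/(Q + kV) = 0.27133 mol/L; C(t) = C_ss + (C₀ − C_ss) e^(−a t).
C(1.37) = 0.27133 + (-0.27133)·e^(−0.22462·1.37) = 0.27133 + (-0.27133)·0.73512 = 0.071870 mol/L.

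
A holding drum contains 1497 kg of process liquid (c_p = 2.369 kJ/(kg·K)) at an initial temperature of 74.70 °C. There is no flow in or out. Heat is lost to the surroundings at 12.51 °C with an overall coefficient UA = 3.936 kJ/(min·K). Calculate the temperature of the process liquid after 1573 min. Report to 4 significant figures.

23.36 °C

Unsteady energy balance on the tank contents: M c_p dT/dt = −UA(T − T_amb).
dT/dt = (T_ss − T)/τ with T_ss = T_amb = 12.5100 °C, τ = M c_p/UA = 1497·2.369/3.936 = 901.014 min.
Integrating: T(t) = T_ss + (T₀ − T_ss) e^(−t/τ).
T(1573) = 12.5100 + (62.1900)·0.174504 = 23.3624 °C.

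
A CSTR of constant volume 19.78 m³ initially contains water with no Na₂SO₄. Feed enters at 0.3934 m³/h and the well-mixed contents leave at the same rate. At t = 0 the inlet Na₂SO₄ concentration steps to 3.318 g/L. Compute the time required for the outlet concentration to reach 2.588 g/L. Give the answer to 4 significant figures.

76.13 h

Species balance: V dC/dt = Q(C_in − C) ⇒ τ = V/Q = 50.2796 h.
C(t) = C_in + (C₀ − C_in) e^(−t/τ). Set C = 2.588 and solve for t:
e^(−t/τ) = (C − C_in)/(C₀ − C_in) = (2.588 − 3.318)/(0 − 3.318) = 0.220012
t = −τ ln(…) = 50.2796 × 1.51407 = 76.1270 h.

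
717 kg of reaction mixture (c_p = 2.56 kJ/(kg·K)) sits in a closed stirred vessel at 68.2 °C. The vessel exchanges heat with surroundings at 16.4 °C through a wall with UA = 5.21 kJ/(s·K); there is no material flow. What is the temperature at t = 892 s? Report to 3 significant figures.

20.5 °C

M c_p dT/dt = −UA(T − T_amb).
dT/dt = (T_ss − T)/τ with T_ss = T_amb = 16.400 °C, τ = M c_p/UA = 717·2.56/5.21 = 352.31 s.
Integrating: T(t) = T_ss + (T₀ − T_ss) e^(−t/τ).
T(892) = 16.400 + (51.800)·0.079509 = 20.519 °C.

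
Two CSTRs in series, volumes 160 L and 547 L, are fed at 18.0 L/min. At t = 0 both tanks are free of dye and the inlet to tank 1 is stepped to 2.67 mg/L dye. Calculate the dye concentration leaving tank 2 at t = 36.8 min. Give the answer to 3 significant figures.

Each tank obeys Vᵢ dCᵢ/dt = Q(Cᵢ₋₁ − Cᵢ), so τᵢ = Vᵢ/Q.
τ₁ = 160/18.0 = 8.8889 min; τ₂ = 547/18.0 = 30.389 min.
Solving the cascade with C₁(0)=C₂(0)=0 gives C₂(t) = C_in[1 − (τ₁ e^(−t/τ₁) − τ₂ e^(−t/τ₂))/(τ₁ − τ₂)].
At t = 36.8: e^(−t/τ₁) = 0.015923, e^(−t/τ₂) = 0.29791.
C₂ = 2.67·[1 − (8.8889·0.015923 − 30.389·0.29791)/(-21.500)] = 2.67·0.58551 = 1.5633 mg/L.

1.56 mg/L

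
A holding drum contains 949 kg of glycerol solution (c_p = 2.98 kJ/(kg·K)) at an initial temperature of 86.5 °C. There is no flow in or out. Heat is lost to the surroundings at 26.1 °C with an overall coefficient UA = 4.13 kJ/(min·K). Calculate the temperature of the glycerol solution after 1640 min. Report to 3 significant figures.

Energy balance: M c_p dT/dt = −UA(T − T_amb).
dT/dt = (T_ss − T)/τ with T_ss = T_amb = 26.100 °C, τ = M c_p/UA = 949·2.98/4.13 = 684.75 min.
This is linear first-order; T(t) = T_ss + (T₀ − T_ss) e^(−t/τ).
T(1640) = 26.100 + (60.400)·0.091170 = 31.607 °C.

31.6 °C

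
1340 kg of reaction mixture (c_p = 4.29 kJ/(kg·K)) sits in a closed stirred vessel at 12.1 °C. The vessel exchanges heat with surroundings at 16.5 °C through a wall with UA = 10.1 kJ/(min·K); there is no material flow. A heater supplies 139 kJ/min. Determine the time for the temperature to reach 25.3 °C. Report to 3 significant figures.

738 min

Energy balance: M c_p dT/dt = −UA(T − T_amb) + Q̇.
τ = M c_p/UA = 569.17 min; T_ss = T_amb + Q̇/UA = 16.5 + 139/10.1 = 30.262 °C.
T(t) = T_ss + (T₀ − T_ss)e^(−t/τ); set T = 25.3:
t = −τ ln[(T − T_ss)/(T₀ − T_ss)] = −569.17 · ln(0.27322) = 738.48 min.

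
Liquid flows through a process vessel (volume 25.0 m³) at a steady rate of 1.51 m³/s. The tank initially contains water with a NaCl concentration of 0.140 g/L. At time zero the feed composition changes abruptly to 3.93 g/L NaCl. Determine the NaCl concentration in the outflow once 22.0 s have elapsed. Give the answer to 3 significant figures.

Species balance on the tank: V dC/dt = Q(C_in − C).
Rewrite as dC/dt + C/τ = C_in/τ, τ = V/Q = 16.556 s.
This is linear first-order; C(t) = C_in + (C₀ − C_in) e^(−t/τ).
C(22.0) = 3.93 + (0.140 − 3.93)·e^(−22.0/16.556) = 3.93 + (-3.7900)·0.26479 = 2.9264 g/L.

2.93 g/L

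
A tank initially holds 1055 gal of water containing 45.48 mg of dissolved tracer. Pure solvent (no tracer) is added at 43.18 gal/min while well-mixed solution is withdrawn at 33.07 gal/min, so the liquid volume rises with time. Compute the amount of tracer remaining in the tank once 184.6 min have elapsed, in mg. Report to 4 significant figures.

Total volume: dV/dt = Q_in − Q_out = 10.1100 gal/min, so V(t) = 1055 + 10.1100 t and V(184.6) = 2921.31 gal.
Species balance (pure solvent in): dm/dt = −Q_out · m/V(t).
dm/m = −Q_out dt/(V₀ + 10.1100 t); integrating gives ln(m/m₀) = −(Q_out/(Q_in−Q_out)) ln(V/V₀).
m = m₀ (V₀/V)^(Q_out/(Q_in−Q_out)) = 45.48 × (1055/2921.31)^(3.27102) = 1.62543 mg.

1.625 mg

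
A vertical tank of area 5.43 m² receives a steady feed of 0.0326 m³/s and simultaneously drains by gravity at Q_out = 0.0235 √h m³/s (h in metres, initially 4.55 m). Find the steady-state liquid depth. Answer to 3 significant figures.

1.92 m

A dh/dt = Q_in − 0.0235 √h. Steady state requires inflow = outflow:
Q_in = 0.0235 √h_ss ⇒ √h_ss = 0.0326/0.0235 = 1.3872.
h_ss = 1.3872² = 1.9244 m. (Since h₀ = 4.55 m > h_ss, the level will fall toward this value.)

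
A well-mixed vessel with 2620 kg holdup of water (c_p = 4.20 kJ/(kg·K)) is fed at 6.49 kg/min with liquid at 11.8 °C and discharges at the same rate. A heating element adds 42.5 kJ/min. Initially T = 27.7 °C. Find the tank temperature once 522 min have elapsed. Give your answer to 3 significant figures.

Unsteady energy balance on the tank contents: M c_p dT/dt = ṁ c_p (T_in − T) + 42.5.
τ = M/ṁ = 403.70 min; T_ss = T_in + Q̇/(ṁ c_p) = 11.8 + 42.5/(6.49·4.20) = 13.359 °C.
Solution: T(t) = T_ss + (T₀ − T_ss) e^(−t/τ).
T(522) = 13.359 + (14.341)·e^(−522/403.70) = 13.359 + (14.341)·0.27443 = 17.295 °C.

17.3 °C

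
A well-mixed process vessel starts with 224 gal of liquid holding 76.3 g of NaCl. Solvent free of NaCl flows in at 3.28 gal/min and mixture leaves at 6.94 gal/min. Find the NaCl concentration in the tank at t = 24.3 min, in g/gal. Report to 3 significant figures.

Total volume: dV/dt = Q_in − Q_out = -3.6600 gal/min, so V(t) = 224 − 3.6600 t and V(24.3) = 135.06 gal.
Solute balance: dm/dt = 0 − Q_out C = −Q_out m/V(t).
dm/m = −Q_out dt/(V₀ − 3.6600 t); integrating gives ln(m/m₀) = −(Q_out/(Q_in−Q_out)) ln(V/V₀).
m = m₀ (V₀/V)^(Q_out/(Q_in−Q_out)) = 76.3 × (224/135.06)^(-1.8962) = 29.235 g.
C = m/V = 29.235/135.06 = 0.21646 g/gal.

0.216 g/gal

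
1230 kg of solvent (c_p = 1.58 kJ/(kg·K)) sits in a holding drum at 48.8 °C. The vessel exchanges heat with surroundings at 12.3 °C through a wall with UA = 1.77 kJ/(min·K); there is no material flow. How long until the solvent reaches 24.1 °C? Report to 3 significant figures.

1240 min

First-law balance (no shaft work): M c_p dT/dt = −UA(T − T_amb).
τ = M c_p/UA = 1098.0 min; T_ss = T_amb = 12.300 °C.
T(t) = T_ss + (T₀ − T_ss)e^(−t/τ); set T = 24.1:
t = −τ ln[(T − T_ss)/(T₀ − T_ss)] = −1098.0 · ln(0.32329) = 1239.8 min.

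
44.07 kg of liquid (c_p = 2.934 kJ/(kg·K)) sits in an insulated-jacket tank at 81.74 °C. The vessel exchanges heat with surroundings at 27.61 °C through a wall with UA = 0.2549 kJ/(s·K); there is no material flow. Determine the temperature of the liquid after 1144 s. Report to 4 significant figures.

First-law balance (no shaft work): M c_p dT/dt = −UA(T − T_amb).
dT/dt = (T_ss − T)/τ with T_ss = T_amb = 27.6100 °C, τ = M c_p/UA = 44.07·2.934/0.2549 = 507.263 s.
Integrating: T(t) = T_ss + (T₀ − T_ss) e^(−t/τ).
T(1144) = 27.6100 + (54.1300)·0.104848 = 33.2854 °C.

33.29 °C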